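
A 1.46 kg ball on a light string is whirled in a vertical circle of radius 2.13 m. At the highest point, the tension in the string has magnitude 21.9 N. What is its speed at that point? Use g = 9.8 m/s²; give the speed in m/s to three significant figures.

7.27 m/s

At the top, T + mg = mv²/r, so v = √(r(T/m + g)) = √(2.13 × (21.9/1.46 + 9.8)) = √(2.13 × 24.80) = √52.82 = 7.268 m/s.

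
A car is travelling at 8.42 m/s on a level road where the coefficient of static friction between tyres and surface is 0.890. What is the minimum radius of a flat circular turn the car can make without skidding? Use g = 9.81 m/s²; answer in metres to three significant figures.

At the limit, μ_s m g = m v²/r, so r_min = v²/(μ_s g) = (8.42)²/(0.890 × 9.81) = 70.90/8.731 = 8.120 m.

8.12 m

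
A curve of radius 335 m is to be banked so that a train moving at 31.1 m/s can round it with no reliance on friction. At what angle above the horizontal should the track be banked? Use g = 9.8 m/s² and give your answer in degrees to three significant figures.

With no friction, the horizontal component of the normal force provides the centripetal force: N sinθ = mv²/r, while N cosθ = mg vertically.
Dividing: tanθ = v²/(r g) = (31.1)²/(335 × 9.8) = 967.2/3283 = 0.2946.
θ = arctan(0.2946) = 16.42°.

16.4°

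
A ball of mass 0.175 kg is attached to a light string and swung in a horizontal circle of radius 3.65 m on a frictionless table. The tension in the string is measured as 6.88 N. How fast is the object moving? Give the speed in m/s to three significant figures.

12.0 m/s

T = m v²/r ⇒ v = √(T r / m) = √(6.88 × 3.65 / 0.175) = √143.5 = 11.98 m/s.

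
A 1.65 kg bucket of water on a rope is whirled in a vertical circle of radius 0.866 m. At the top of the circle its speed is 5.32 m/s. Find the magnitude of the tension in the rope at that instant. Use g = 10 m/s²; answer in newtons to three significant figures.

At the top, both T and the weight mg point inward (toward the centre), so T + mg = mv²/r.
T = m(v²/r − g) = 1.65 × ((5.32)²/0.866 − 10.0) = 1.65 × (32.68 − 10.0) = 1.65 × 22.68 = 37.42 N.

37.4 N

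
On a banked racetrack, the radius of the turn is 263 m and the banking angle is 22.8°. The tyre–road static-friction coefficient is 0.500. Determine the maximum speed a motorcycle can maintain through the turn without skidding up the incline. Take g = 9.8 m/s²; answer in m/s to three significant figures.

54.8 m/s

At the maximum speed, friction acts down the slope at its limiting value f = μN. Radially (horizontal, toward centre): N sinθ + μN cosθ = mv²/r. Vertically: N cosθ − μN sinθ = mg.
Dividing: v² = r g (sinθ + μcosθ)/(cosθ − μsinθ).
sinθ + μcosθ = 0.3875 + 0.500×0.9219 = 0.8484; cosθ − μsinθ = 0.9219 − 0.500×0.3875 = 0.7281.
v² = 263 × 9.8 × 0.8484/0.7281 = 3003 m²/s², so v = 54.80 m/s.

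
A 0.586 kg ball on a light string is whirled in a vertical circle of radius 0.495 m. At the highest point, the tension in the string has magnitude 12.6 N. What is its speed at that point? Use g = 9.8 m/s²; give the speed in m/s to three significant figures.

3.94 m/s

At the top, T + mg = mv²/r, so v = √(r(T/m + g)) = √(0.495 × (12.6/0.586 + 9.8)) = √(0.495 × 31.30) = √15.49 = 3.936 m/s.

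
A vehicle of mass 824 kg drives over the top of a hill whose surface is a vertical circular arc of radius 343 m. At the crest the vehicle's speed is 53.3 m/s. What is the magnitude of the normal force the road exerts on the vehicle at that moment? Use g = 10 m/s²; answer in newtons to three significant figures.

At the crest the centripetal acceleration points downward (toward the centre of the arc), so mg − N = mv²/r.
N = m(g − v²/r) = 824 × (10.0 − (53.3)²/343) = 824 × (10.0 − 8.282) = 824 × 1.718 = 1415 N.

1420 N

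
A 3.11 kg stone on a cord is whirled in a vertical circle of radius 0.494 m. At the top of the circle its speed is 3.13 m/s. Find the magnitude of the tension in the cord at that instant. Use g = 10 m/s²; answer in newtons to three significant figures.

At the top, both T and the weight mg point inward (toward the centre), so T + mg = mv²/r.
T = m(v²/r − g) = 3.11 × ((3.13)²/0.494 − 10.0) = 3.11 × (19.83 − 10.0) = 3.11 × 9.832 = 30.58 N.

30.6 N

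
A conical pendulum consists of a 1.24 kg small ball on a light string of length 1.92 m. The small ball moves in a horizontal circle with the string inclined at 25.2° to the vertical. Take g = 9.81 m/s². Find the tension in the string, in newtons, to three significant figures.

13.4 N

Vertically the bob has no acceleration, so T cosθ = mg.
T = mg/cosθ = 1.24 × 9.81 / cos 25.2° = 12.16/0.9048 = 13.44 N.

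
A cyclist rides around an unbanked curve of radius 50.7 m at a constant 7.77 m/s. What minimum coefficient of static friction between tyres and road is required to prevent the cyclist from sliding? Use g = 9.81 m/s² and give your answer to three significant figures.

Friction provides the centripetal force: μ_s m g = m v²/r, so μ_s = v²/(g r) = (7.770)²/(9.81 × 50.7) = 60.37/497.4 = 0.1214.

0.121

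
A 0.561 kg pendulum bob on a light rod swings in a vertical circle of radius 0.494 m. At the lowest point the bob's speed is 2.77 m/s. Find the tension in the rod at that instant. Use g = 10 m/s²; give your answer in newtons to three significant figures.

14.3 N

At the lowest point, T points up (toward the centre) and the weight mg points down (away from the centre), so the net inward force is T − mg = mv²/r.
T = m(v²/r + g) = 0.561 × ((2.77)²/0.494 + 10.0) = 0.561 × (15.53 + 10.0) = 0.561 × 25.53 = 14.32 N.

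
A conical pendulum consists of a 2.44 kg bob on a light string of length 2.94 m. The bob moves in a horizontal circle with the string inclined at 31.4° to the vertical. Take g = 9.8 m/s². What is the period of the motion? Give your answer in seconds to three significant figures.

r = L sinθ = 1.532 m. From T sinθ = mω²r and T cosθ = mg: tanθ = ω²r/g, so ω² = g tanθ / r = g/(L cosθ).
ω = √(g/(L cosθ)) = √(9.8/(2.94 × 0.8536)) = √3.905 = 1.976 rad/s.
Period = 2π/ω = 3.179 s.

3.18 s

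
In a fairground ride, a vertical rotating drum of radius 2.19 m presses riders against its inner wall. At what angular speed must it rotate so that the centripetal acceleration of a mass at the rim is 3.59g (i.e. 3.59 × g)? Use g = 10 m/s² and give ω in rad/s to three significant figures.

4.05 rad/s

Centripetal acceleration a_c = ω²r. Setting ω²r = 3.59g:
ω = √(3.59g / r) = √(3.59 × 10.0 / 2.19) = √16.39 = 4.049 rad/s.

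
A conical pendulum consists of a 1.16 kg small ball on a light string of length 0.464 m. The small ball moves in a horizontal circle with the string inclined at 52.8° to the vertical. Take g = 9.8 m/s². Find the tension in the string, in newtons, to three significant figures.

18.8 N

Vertically the bob has no acceleration, so T cosθ = mg.
T = mg/cosθ = 1.16 × 9.8 / cos 52.8° = 11.37/0.6046 = 18.80 N.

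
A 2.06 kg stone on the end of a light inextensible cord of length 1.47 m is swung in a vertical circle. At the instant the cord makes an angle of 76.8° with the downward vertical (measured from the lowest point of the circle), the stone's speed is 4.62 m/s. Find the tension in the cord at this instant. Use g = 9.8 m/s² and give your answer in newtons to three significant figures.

34.5 N

Take the radial direction toward the centre of the circle as positive. The component of the weight along the string toward the centre is −mg cos φ (φ measured from the bottom), so Newton's second law along the string gives T − mg cos φ = m v²/r.
cos 76.8° = 0.2284, so T = m(v²/r + g cos φ) = 2.06 × ((4.62)²/1.47 + 9.8 × 0.2284) = 2.06 × (14.52 + (2.238)) = 2.06 × 16.76 = 34.52 N.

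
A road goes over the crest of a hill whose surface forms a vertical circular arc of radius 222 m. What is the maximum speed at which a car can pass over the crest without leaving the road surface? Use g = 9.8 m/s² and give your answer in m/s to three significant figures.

46.6 m/s

At the crest the centre of the circle is below the car, so the net downward (centripetal) force is mg − N = mv²/r.
The car leaves the road when N → 0, giving v_max = √(g r) = √(9.8 × 222) = 46.64 m/s.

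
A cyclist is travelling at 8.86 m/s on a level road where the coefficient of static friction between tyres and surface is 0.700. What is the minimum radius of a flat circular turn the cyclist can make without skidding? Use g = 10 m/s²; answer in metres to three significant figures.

11.2 m

At the limit, μ_s m g = m v²/r, so r_min = v²/(μ_s g) = (8.86)²/(0.700 × 10.0) = 78.50/7.000 = 11.21 m.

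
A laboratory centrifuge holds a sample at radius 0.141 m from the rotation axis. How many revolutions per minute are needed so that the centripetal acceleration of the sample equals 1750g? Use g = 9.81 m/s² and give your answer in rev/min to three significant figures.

3330 rev/min

Require ω²r = 1750g, so ω = √(1750 × 9.81/0.141) = 348.9 rad/s.
In rev/min: ω × 60/(2π) = 348.9 × 60/(2π) = 3332 rev/min.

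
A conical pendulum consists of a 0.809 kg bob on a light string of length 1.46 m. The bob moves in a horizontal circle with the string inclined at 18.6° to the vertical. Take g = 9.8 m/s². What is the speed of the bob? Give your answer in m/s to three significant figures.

The radius of the circle is r = L sinθ = 1.46 × sin 18.6° = 0.4657 m.
Horizontally T sinθ = mv²/r and vertically T cosθ = mg, so tanθ = v²/(rg).
v = √(r g tanθ) = √(0.4657 × 9.8 × 0.3365) = √1.536 = 1.239 m/s.

1.24 m/s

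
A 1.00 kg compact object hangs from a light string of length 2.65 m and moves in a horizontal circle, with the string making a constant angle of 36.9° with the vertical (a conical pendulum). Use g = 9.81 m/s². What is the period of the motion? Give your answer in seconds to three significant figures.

2.92 s

r = L sinθ = 1.591 m. From T sinθ = mω²r and T cosθ = mg: tanθ = ω²r/g, so ω² = g tanθ / r = g/(L cosθ).
ω = √(g/(L cosθ)) = √(9.81/(2.65 × 0.7997)) = √4.629 = 2.152 rad/s.
Period = 2π/ω = 2.920 s.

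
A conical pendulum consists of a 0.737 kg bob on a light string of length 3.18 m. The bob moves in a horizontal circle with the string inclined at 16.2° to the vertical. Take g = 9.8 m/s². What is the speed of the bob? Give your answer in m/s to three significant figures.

1.59 m/s

The radius of the circle is r = L sinθ = 3.18 × sin 16.2° = 0.8872 m.
Horizontally T sinθ = mv²/r and vertically T cosθ = mg, so tanθ = v²/(rg).
v = √(r g tanθ) = √(0.8872 × 9.8 × 0.2905) = √2.526 = 1.589 m/s.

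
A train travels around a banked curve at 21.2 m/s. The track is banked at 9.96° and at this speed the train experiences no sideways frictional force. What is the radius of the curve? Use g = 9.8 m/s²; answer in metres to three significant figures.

261 m

Frictionless banking: tanθ = v²/(rg), so r = v²/(g tanθ).
r = (21.2)²/(9.8 × tan 9.96°) = 449.4/(9.8 × 0.1756) = 449.4/1.721 = 261.2 m.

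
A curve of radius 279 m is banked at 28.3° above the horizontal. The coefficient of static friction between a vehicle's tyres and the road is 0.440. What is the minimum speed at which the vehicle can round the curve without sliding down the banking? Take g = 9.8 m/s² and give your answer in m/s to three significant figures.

At the minimum speed, friction acts up the slope at its limiting value f = μN. Radially (horizontal, toward centre): N sinθ − μN cosθ = mv²/r. Vertically: N cosθ + μN sinθ = mg.
Dividing: v² = r g (sinθ − μcosθ)/(cosθ + μsinθ).
sinθ − μcosθ = 0.4741 − 0.440×0.8805 = 0.08668; cosθ + μsinθ = 0.8805 + 0.440×0.4741 = 1.089.
v² = 279 × 9.8 × 0.08668/1.089 = 217.6 m²/s², so v = 14.75 m/s.

14.8 m/s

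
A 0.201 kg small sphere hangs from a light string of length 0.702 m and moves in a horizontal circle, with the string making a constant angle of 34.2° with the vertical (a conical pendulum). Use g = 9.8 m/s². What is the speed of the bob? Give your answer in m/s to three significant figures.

1.62 m/s

The radius of the circle is r = L sinθ = 0.702 × sin 34.2° = 0.3946 m.
Horizontally T sinθ = mv²/r and vertically T cosθ = mg, so tanθ = v²/(rg).
v = √(r g tanθ) = √(0.3946 × 9.8 × 0.6796) = √2.628 = 1.621 m/s.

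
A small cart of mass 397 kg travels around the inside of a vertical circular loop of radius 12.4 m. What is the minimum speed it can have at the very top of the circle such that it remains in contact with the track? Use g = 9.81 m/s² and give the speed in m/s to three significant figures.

At the highest point the centre is directly below, so both the weight and N act inward: N + mg = mv²/r.
At minimum speed N → 0, so mg = mv_min²/r ⇒ v_min = √(g r) = √(9.81 × 12.4) = 11.03 m/s.

11.0 m/s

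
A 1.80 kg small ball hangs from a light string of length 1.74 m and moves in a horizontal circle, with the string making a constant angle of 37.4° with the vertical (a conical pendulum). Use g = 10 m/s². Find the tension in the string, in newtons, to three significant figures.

Vertically the bob has no acceleration, so T cosθ = mg.
T = mg/cosθ = 1.80 × 10.0 / cos 37.4° = 18.00/0.7944 = 22.66 N.

22.7 N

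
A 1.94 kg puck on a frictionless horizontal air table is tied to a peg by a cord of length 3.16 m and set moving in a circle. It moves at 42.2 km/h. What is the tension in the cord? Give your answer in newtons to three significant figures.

84.4 N

v = 42.2 km/h = 42.2/3.6 = 11.72 m/s.
The tension is the only horizontal force, so it supplies the full centripetal force: T = m v²/r = 1.94 × (11.72)²/3.16 = 1.94 × 137.4/3.16 = 84.36 N.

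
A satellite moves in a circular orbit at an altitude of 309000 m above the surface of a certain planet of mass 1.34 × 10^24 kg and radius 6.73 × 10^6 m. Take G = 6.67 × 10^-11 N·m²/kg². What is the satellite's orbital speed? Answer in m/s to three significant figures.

3560 m/s

Orbital radius r = R + h = 6.73 × 10^6 + 309000 = 7.039 × 10^6 m.
Gravity supplies the centripetal force: G M m / r² = m v² / r, so v = √(GM/r).
v = √(6.67 × 10^-11 × 1.34 × 10^24 / 7.039 × 10^6) = √(1.270 × 10^7) = 3563 m/s.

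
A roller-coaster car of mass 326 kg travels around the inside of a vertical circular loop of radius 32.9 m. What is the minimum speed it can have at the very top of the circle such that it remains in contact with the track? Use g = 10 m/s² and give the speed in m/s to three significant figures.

18.1 m/s

At the highest point the centre is directly below, so both the weight and N act inward: N + mg = mv²/r.
At minimum speed N → 0, so mg = mv_min²/r ⇒ v_min = √(g r) = √(10.0 × 32.9) = 18.14 m/s.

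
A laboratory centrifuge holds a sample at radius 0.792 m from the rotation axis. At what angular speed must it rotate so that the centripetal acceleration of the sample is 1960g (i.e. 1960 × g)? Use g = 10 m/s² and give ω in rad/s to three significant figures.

Centripetal acceleration a_c = ω²r. Setting ω²r = 1960g:
ω = √(1960g / r) = √(1960 × 10.0 / 0.792) = √24750 = 157.3 rad/s.

157 rad/s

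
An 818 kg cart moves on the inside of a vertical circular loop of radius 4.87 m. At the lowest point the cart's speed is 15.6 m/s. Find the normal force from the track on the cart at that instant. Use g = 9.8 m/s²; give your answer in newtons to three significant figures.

48900 N

At the lowest point, N points up (toward the centre) and the weight mg points down (away from the centre), so the net inward force is N − mg = mv²/r.
N = m(v²/r + g) = 818 × ((15.6)²/4.87 + 9.8) = 818 × (49.97 + 9.8) = 818 × 59.77 = 48890 N.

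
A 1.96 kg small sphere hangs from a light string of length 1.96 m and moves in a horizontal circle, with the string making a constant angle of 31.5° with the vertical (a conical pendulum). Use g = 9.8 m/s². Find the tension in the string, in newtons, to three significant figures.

22.5 N

Vertically the bob has no acceleration, so T cosθ = mg.
T = mg/cosθ = 1.96 × 9.8 / cos 31.5° = 19.21/0.8526 = 22.53 N.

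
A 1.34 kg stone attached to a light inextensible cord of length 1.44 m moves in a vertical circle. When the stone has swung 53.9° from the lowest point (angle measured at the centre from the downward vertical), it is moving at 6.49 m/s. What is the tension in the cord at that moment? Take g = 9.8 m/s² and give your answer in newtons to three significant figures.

46.9 N

Take the radial direction toward the centre of the circle as positive. The component of the weight along the string toward the centre is −mg cos φ (φ measured from the bottom), so Newton's second law along the string gives T − mg cos φ = m v²/r.
cos 53.9° = 0.5892, so T = m(v²/r + g cos φ) = 1.34 × ((6.49)²/1.44 + 9.8 × 0.5892) = 1.34 × (29.25 + (5.774)) = 1.34 × 35.02 = 46.93 N.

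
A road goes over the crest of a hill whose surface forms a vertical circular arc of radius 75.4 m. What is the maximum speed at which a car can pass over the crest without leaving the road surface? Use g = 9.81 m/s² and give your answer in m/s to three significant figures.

At the crest the centre of the circle is below the car, so the net downward (centripetal) force is mg − N = mv²/r.
The car leaves the road when N → 0, giving v_max = √(g r) = √(9.81 × 75.4) = 27.20 m/s.

27.2 m/s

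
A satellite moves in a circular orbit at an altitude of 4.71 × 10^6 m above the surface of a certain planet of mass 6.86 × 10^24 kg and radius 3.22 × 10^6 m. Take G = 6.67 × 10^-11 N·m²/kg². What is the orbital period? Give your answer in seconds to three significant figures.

r = R + h = 3.22 × 10^6 + 4.71 × 10^6 = 7.930 × 10^6 m. Gravity provides the centripetal force: G M m / r² = m v² / r ⇒ v = √(GM/r) = 7596 m/s.
T = 2πr/v = 2π × 7.930 × 10^6 / 7596 = 6559 s.

6560 s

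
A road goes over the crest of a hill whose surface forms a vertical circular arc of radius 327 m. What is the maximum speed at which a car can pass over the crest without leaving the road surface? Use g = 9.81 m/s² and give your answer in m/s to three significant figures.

56.6 m/s

At the crest the centre of the circle is below the car, so the net downward (centripetal) force is mg − N = mv²/r.
The car leaves the road when N → 0, giving v_max = √(g r) = √(9.81 × 327) = 56.64 m/s.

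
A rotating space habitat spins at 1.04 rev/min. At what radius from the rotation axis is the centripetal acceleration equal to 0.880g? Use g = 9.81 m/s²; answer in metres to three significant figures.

ω = 1.04 rev/min × 2π/60 = 0.1089 rad/s.
a_c = ω²r = 0.880g ⇒ r = 0.880 × 9.81 / (0.1089)² = 8.633/0.01186 = 727.8 m.

728 m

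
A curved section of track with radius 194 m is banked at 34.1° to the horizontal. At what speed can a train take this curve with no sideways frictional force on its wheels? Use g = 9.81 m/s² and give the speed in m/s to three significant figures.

On a frictionless banked curve, N sinθ = mv²/r and N cosθ = mg, so tanθ = v²/(rg).
v = √(r g tanθ) = √(194 × 9.81 × tan 34.1°) = √(194 × 9.81 × 0.6771) = √1289 = 35.90 m/s.

35.9 m/s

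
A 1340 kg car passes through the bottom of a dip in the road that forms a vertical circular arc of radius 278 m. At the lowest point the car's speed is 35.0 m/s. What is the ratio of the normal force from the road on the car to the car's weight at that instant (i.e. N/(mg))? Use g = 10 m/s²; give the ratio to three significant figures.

1.44

At the bottom, N − mg = mv²/r, so N = m(v²/r + g) and N/(mg) = v²/(rg) + 1 = (35.0)²/(278 × 10.0) + 1 = 0.4406 + 1 = 1.441.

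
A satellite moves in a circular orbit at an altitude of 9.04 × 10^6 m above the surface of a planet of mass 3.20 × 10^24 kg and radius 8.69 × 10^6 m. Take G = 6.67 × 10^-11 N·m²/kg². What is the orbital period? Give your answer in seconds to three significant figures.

32100 s

r = R + h = 8.69 × 10^6 + 9.04 × 10^6 = 1.773 × 10^7 m. Gravity provides the centripetal force: G M m / r² = m v² / r ⇒ v = √(GM/r) = 3470 m/s.
T = 2πr/v = 2π × 1.773 × 10^7 / 3470 = 32110 s.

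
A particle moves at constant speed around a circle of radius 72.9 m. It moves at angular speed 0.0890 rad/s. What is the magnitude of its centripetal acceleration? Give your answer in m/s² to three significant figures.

v = ωr = 0.0890 × 72.9 = 6.488 m/s.
a_c = v²/r = (6.488)²/72.9 = 42.10/72.9 = 0.5774 m/s².

0.577 m/s²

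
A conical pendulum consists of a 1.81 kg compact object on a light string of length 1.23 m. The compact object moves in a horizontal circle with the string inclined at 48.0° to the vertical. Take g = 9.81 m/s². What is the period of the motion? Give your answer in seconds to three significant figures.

r = L sinθ = 0.9141 m. From T sinθ = mω²r and T cosθ = mg: tanθ = ω²r/g, so ω² = g tanθ / r = g/(L cosθ).
ω = √(g/(L cosθ)) = √(9.81/(1.23 × 0.6691)) = √11.92 = 3.452 rad/s.
Period = 2π/ω = 1.820 s.

1.82 s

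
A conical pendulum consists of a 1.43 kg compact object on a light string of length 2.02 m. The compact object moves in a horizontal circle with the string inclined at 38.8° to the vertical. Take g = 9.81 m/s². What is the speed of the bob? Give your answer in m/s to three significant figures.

3.16 m/s

The radius of the circle is r = L sinθ = 2.02 × sin 38.8° = 1.266 m.
Horizontally T sinθ = mv²/r and vertically T cosθ = mg, so tanθ = v²/(rg).
v = √(r g tanθ) = √(1.266 × 9.81 × 0.8040) = √9.983 = 3.160 m/s.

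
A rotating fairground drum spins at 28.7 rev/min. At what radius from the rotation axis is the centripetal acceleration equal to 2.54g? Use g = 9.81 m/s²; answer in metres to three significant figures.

2.76 m

ω = 28.7 rev/min × 2π/60 = 3.005 rad/s.
a_c = ω²r = 2.54g ⇒ r = 2.54 × 9.81 / (3.005)² = 24.92/9.033 = 2.759 m.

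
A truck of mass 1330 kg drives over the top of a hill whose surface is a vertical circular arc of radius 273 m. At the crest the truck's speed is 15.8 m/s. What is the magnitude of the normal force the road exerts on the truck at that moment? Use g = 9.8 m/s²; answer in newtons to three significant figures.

11800 N

At the crest the centripetal acceleration points downward (toward the centre of the arc), so mg − N = mv²/r.
N = m(g − v²/r) = 1330 × (9.8 − (15.8)²/273) = 1330 × (9.8 − 0.9144) = 1330 × 8.886 = 11820 N.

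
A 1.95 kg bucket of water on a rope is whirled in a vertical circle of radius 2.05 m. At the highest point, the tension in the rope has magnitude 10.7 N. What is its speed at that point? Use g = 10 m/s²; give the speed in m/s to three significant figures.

5.63 m/s

At the top, T + mg = mv²/r, so v = √(r(T/m + g)) = √(2.05 × (10.7/1.95 + 10.0)) = √(2.05 × 15.49) = √31.75 = 5.635 m/s.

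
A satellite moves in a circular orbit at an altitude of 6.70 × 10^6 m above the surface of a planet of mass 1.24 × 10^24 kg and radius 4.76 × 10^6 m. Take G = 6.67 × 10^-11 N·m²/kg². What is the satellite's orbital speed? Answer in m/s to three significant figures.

2690 m/s

Orbital radius r = R + h = 4.76 × 10^6 + 6.70 × 10^6 = 1.146 × 10^7 m.
Gravity supplies the centripetal force: G M m / r² = m v² / r, so v = √(GM/r).
v = √(6.67 × 10^-11 × 1.24 × 10^24 / 1.146 × 10^7) = √(7.217 × 10^6) = 2686 m/s.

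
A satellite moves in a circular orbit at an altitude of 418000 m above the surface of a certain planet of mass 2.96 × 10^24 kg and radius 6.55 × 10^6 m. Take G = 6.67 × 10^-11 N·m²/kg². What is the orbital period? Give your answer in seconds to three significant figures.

r = R + h = 6.55 × 10^6 + 418000 = 6.968 × 10^6 m. Gravity provides the centripetal force: G M m / r² = m v² / r ⇒ v = √(GM/r) = 5323 m/s.
T = 2πr/v = 2π × 6.968 × 10^6 / 5323 = 8225 s.

8220 s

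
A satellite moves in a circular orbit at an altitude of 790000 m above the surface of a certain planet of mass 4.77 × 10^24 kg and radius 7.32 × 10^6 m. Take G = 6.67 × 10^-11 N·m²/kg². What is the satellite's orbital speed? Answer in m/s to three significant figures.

6260 m/s

Orbital radius r = R + h = 7.32 × 10^6 + 790000 = 8.110 × 10^6 m.
Gravity supplies the centripetal force: G M m / r² = m v² / r, so v = √(GM/r).
v = √(6.67 × 10^-11 × 4.77 × 10^24 / 8.110 × 10^6) = √(3.923 × 10^7) = 6263 m/s.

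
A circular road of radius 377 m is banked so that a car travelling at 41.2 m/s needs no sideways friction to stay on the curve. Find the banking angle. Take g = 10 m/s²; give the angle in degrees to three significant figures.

With no friction, the horizontal component of the normal force provides the centripetal force: N sinθ = mv²/r, while N cosθ = mg vertically.
Dividing: tanθ = v²/(r g) = (41.2)²/(377 × 10.0) = 1697/3770 = 0.4502.
θ = arctan(0.4502) = 24.24°.

24.2°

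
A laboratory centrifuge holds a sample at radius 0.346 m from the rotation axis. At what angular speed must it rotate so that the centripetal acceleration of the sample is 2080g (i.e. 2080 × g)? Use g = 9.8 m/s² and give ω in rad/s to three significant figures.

243 rad/s

Centripetal acceleration a_c = ω²r. Setting ω²r = 2080g:
ω = √(2080g / r) = √(2080 × 9.8 / 0.346) = √58910 = 242.7 rad/s.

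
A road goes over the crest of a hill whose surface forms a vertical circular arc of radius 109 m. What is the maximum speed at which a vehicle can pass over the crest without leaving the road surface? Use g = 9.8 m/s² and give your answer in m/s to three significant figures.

At the crest the centre of the circle is below the vehicle, so the net downward (centripetal) force is mg − N = mv²/r.
The vehicle leaves the road when N → 0, giving v_max = √(g r) = √(9.8 × 109) = 32.68 m/s.

32.7 m/s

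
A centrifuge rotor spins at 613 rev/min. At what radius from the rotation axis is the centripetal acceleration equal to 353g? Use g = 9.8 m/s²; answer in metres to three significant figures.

ω = 613 rev/min × 2π/60 = 64.19 rad/s.
a_c = ω²r = 353g ⇒ r = 353 × 9.8 / (64.19)² = 3459/4121 = 0.8395 m.

0.840 m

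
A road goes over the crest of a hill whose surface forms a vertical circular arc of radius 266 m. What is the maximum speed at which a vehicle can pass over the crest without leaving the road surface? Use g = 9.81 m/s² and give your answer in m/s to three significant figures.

51.1 m/s

At the crest the centre of the circle is below the vehicle, so the net downward (centripetal) force is mg − N = mv²/r.
The vehicle leaves the road when N → 0, giving v_max = √(g r) = √(9.81 × 266) = 51.08 m/s.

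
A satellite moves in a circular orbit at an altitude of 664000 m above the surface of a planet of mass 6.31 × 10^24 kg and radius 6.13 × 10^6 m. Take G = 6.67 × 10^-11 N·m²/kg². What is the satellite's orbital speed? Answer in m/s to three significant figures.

7870 m/s

Orbital radius r = R + h = 6.13 × 10^6 + 664000 = 6.794 × 10^6 m.
Gravity supplies the centripetal force: G M m / r² = m v² / r, so v = √(GM/r).
v = √(6.67 × 10^-11 × 6.31 × 10^24 / 6.794 × 10^6) = √(6.195 × 10^7) = 7871 m/s.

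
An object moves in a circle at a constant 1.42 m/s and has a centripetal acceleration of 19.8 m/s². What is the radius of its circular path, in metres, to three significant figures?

0.102 m

a_c = v²/r ⇒ r = v²/a_c = (1.42)²/19.8 = 2.016/19.8 = 0.1018 m.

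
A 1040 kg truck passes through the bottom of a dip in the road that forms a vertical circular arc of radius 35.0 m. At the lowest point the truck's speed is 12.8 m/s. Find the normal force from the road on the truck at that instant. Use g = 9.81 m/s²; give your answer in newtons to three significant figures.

15100 N

At the lowest point, N points up (toward the centre) and the weight mg points down (away from the centre), so the net inward force is N − mg = mv²/r.
N = m(v²/r + g) = 1040 × ((12.8)²/35.0 + 9.81) = 1040 × (4.681 + 9.81) = 1040 × 14.49 = 15070 N.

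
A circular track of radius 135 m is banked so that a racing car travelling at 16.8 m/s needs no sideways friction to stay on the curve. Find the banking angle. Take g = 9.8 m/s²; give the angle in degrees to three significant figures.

12.0°

For a frictionless banked turn: horizontally N sinθ = mv²/r and vertically N cosθ = mg.
Dividing: tanθ = v²/(r g) = (16.8)²/(135 × 9.8) = 282.2/1323 = 0.2133.
θ = arctan(0.2133) = 12.04°.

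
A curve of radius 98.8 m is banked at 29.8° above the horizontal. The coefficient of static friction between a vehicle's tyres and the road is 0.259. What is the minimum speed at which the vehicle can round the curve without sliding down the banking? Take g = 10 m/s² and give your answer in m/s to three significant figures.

16.4 m/s

At the minimum speed, friction acts up the slope at its limiting value f = μN. Radially (horizontal, toward centre): N sinθ − μN cosθ = mv²/r. Vertically: N cosθ + μN sinθ = mg.
Dividing: v² = r g (sinθ − μcosθ)/(cosθ + μsinθ).
sinθ − μcosθ = 0.4970 − 0.259×0.8678 = 0.2722; cosθ + μsinθ = 0.8678 + 0.259×0.4970 = 0.9965.
v² = 98.8 × 10.0 × 0.2722/0.9965 = 269.9 m²/s², so v = 16.43 m/s.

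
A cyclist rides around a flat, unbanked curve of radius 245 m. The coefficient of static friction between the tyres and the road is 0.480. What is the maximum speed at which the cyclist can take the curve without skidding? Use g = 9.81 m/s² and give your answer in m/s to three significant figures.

34.0 m/s

Friction provides the centripetal force on a flat curve. At maximum speed it is at its limiting value: μ_s m g = m v²/r.
Mass cancels: v_max = √(μ_s g r) = √(0.480 × 9.81 × 245) = √1154 = 33.97 m/s.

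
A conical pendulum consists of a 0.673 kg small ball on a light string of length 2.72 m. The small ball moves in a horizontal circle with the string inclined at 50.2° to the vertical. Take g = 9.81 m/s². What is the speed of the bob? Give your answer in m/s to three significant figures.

4.96 m/s

The radius of the circle is r = L sinθ = 2.72 × sin 50.2° = 2.090 m.
Horizontally T sinθ = mv²/r and vertically T cosθ = mg, so tanθ = v²/(rg).
v = √(r g tanθ) = √(2.090 × 9.81 × 1.200) = √24.61 = 4.960 m/s.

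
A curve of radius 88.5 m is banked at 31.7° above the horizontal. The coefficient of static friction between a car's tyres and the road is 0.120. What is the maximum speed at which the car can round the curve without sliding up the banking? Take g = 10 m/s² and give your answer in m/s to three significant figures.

At the maximum speed, friction acts down the slope at its limiting value f = μN. Radially (horizontal, toward centre): N sinθ + μN cosθ = mv²/r. Vertically: N cosθ − μN sinθ = mg.
Dividing: v² = r g (sinθ + μcosθ)/(cosθ − μsinθ).
sinθ + μcosθ = 0.5255 + 0.120×0.8508 = 0.6276; cosθ − μsinθ = 0.8508 − 0.120×0.5255 = 0.7878.
v² = 88.5 × 10.0 × 0.6276/0.7878 = 705.0 m²/s², so v = 26.55 m/s.

26.6 m/s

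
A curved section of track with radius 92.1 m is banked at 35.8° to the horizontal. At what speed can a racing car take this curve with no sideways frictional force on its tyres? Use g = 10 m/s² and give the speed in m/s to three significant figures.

On a frictionless banked curve, N sinθ = mv²/r and N cosθ = mg, so tanθ = v²/(rg).
v = √(r g tanθ) = √(92.1 × 10.0 × tan 35.8°) = √(92.1 × 10.0 × 0.7212) = √664.2 = 25.77 m/s.

25.8 m/s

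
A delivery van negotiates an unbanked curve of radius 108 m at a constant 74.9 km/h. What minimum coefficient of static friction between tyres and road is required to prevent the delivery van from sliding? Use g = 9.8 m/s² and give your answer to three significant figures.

v = 74.9/3.6 = 20.81 m/s.
Friction provides the centripetal force: μ_s m g = m v²/r, so μ_s = v²/(g r) = (20.81)²/(9.8 × 108) = 432.9/1058 = 0.4090.

0.409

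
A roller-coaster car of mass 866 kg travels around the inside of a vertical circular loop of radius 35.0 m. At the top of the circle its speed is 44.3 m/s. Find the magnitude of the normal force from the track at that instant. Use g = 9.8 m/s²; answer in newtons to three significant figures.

At the top, both N and the weight mg point inward (toward the centre), so N + mg = mv²/r.
N = m(v²/r − g) = 866 × ((44.3)²/35.0 − 9.8) = 866 × (56.07 − 9.8) = 866 × 46.27 = 40070 N.

40100 N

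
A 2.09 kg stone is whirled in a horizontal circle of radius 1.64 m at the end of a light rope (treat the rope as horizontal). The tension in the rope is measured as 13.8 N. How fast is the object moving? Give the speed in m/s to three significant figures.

3.29 m/s

T = m v²/r ⇒ v = √(T r / m) = √(13.8 × 1.64 / 2.09) = √10.83 = 3.291 m/s.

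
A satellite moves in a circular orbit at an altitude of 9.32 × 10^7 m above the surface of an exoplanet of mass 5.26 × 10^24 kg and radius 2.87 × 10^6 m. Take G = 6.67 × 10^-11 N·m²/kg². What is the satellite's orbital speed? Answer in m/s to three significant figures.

Orbital radius r = R + h = 2.87 × 10^6 + 9.32 × 10^7 = 9.607 × 10^7 m.
Gravity supplies the centripetal force: G M m / r² = m v² / r, so v = √(GM/r).
v = √(6.67 × 10^-11 × 5.26 × 10^24 / 9.607 × 10^7) = √(3.652 × 10^6) = 1911 m/s.

1910 m/s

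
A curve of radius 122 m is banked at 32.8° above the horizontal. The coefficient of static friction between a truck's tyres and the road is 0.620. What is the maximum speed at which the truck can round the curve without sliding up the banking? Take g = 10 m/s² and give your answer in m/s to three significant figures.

At the maximum speed, friction acts down the slope at its limiting value f = μN. Radially (horizontal, toward centre): N sinθ + μN cosθ = mv²/r. Vertically: N cosθ − μN sinθ = mg.
Dividing: v² = r g (sinθ + μcosθ)/(cosθ − μsinθ).
sinθ + μcosθ = 0.5417 + 0.620×0.8406 = 1.063; cosθ − μsinθ = 0.8406 − 0.620×0.5417 = 0.5047.
v² = 122 × 10.0 × 1.063/0.5047 = 2569 m²/s², so v = 50.69 m/s.

50.7 m/s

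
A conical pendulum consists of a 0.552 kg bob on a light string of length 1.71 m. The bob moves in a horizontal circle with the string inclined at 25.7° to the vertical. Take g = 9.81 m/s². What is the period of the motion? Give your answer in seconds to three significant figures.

r = L sinθ = 0.7416 m. From T sinθ = mω²r and T cosθ = mg: tanθ = ω²r/g, so ω² = g tanθ / r = g/(L cosθ).
ω = √(g/(L cosθ)) = √(9.81/(1.71 × 0.9011)) = √6.367 = 2.523 rad/s.
Period = 2π/ω = 2.490 s.

2.49 s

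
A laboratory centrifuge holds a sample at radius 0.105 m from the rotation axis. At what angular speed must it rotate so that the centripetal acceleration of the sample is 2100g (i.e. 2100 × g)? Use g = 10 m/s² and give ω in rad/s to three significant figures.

447 rad/s

Centripetal acceleration a_c = ω²r. Setting ω²r = 2100g:
ω = √(2100g / r) = √(2100 × 10.0 / 0.105) = √200000 = 447.2 rad/s.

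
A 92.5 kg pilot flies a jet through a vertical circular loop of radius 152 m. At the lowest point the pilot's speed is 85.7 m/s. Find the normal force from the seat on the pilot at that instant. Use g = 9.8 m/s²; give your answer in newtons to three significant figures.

At the lowest point, N points up (toward the centre) and the weight mg points down (away from the centre), so the net inward force is N − mg = mv²/r.
N = m(v²/r + g) = 92.5 × ((85.7)²/152 + 9.8) = 92.5 × (48.32 + 9.8) = 92.5 × 58.12 = 5376 N.

5380 N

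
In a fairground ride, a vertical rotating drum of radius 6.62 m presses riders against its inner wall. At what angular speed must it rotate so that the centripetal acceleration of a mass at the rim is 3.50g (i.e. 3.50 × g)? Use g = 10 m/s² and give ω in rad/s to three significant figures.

2.30 rad/s

Centripetal acceleration a_c = ω²r. Setting ω²r = 3.50g:
ω = √(3.50g / r) = √(3.50 × 10.0 / 6.62) = √5.287 = 2.299 rad/s.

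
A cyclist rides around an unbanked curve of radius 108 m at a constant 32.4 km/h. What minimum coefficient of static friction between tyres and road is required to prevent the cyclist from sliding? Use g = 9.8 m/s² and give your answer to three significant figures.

0.0765

v = 32.4/3.6 = 9.000 m/s.
Friction provides the centripetal force: μ_s m g = m v²/r, so μ_s = v²/(g r) = (9.000)²/(9.8 × 108) = 81.00/1058 = 0.07653.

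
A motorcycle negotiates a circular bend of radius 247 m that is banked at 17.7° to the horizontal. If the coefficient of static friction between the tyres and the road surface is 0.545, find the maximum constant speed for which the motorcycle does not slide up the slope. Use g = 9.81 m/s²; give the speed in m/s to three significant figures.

At the maximum speed, friction acts down the slope at its limiting value f = μN. Radially (horizontal, toward centre): N sinθ + μN cosθ = mv²/r. Vertically: N cosθ − μN sinθ = mg.
Dividing: v² = r g (sinθ + μcosθ)/(cosθ − μsinθ).
sinθ + μcosθ = 0.3040 + 0.545×0.9527 = 0.8232; cosθ − μsinθ = 0.9527 − 0.545×0.3040 = 0.7870.
v² = 247 × 9.81 × 0.8232/0.7870 = 2535 m²/s², so v = 50.35 m/s.

50.3 m/s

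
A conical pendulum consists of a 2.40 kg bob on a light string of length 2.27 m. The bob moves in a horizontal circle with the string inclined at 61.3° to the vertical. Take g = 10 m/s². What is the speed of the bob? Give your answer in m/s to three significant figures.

The radius of the circle is r = L sinθ = 2.27 × sin 61.3° = 1.991 m.
Horizontally T sinθ = mv²/r and vertically T cosθ = mg, so tanθ = v²/(rg).
v = √(r g tanθ) = √(1.991 × 10.0 × 1.827) = √36.37 = 6.031 m/s.

6.03 m/s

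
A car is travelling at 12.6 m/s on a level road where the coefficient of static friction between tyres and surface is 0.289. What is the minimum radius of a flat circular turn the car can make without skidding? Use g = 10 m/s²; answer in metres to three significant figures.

54.9 m

At the limit, μ_s m g = m v²/r, so r_min = v²/(μ_s g) = (12.6)²/(0.289 × 10.0) = 158.8/2.890 = 54.93 m.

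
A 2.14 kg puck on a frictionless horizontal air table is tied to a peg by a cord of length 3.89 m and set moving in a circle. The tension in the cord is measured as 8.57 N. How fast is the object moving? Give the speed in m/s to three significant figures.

T = m v²/r ⇒ v = √(T r / m) = √(8.57 × 3.89 / 2.14) = √15.58 = 3.947 m/s.

3.95 m/s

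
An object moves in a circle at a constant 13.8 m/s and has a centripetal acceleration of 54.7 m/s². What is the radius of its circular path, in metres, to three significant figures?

3.48 m

a_c = v²/r ⇒ r = v²/a_c = (13.8)²/54.7 = 190.4/54.7 = 3.482 m.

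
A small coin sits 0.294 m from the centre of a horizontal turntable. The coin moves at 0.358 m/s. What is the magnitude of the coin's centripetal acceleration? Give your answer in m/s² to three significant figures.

0.436 m/s²

a_c = v²/r = (0.3580)²/0.294 = 0.1282/0.294 = 0.4359 m/s².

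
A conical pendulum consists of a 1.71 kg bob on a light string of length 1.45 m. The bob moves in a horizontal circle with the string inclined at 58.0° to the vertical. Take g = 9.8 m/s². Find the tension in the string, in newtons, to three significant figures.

31.6 N

Vertically the bob has no acceleration, so T cosθ = mg.
T = mg/cosθ = 1.71 × 9.8 / cos 58.0° = 16.76/0.5299 = 31.62 N.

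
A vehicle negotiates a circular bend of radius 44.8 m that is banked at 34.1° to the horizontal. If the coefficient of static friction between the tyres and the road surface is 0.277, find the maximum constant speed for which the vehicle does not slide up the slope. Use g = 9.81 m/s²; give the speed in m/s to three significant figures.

22.7 m/s

At the maximum speed, friction acts down the slope at its limiting value f = μN. Radially (horizontal, toward centre): N sinθ + μN cosθ = mv²/r. Vertically: N cosθ − μN sinθ = mg.
Dividing: v² = r g (sinθ + μcosθ)/(cosθ − μsinθ).
sinθ + μcosθ = 0.5606 + 0.277×0.8281 = 0.7900; cosθ − μsinθ = 0.8281 − 0.277×0.5606 = 0.6728.
v² = 44.8 × 9.81 × 0.7900/0.6728 = 516.1 m²/s², so v = 22.72 m/s.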